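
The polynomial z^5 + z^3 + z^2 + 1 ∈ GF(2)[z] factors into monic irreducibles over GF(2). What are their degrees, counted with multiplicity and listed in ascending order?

1, 1, 1, 2

Write g(z) = z^5 + z^3 + z^2 + 1.
Roots in GF(2): g(0) = 1; g(1) = 0 → root.
Linear factors from roots: (z + 1).
Complete factorization: g(z) = (z + 1)^3·(z^2 + z + 1).
Factor degrees with multiplicity: 1 + 1 + 1 + 2 = 5.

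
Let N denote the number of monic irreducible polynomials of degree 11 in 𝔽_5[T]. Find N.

Gauss's count: N_{5}(11) = (1/11) Σ_{d|11} μ(11/d)·5^d.
Divisors of 11: 1, 11; μ(11/d) for each: -1, 1.
Σ = − 5^1 + 5^11 = 48828120.
N = 48828120/11 = 4438920.

4438920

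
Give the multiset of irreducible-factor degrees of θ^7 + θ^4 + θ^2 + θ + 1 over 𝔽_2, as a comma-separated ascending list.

Write g(θ) = θ^7 + θ^4 + θ^2 + θ + 1.
Roots in 𝔽_2: g(0) = 1; g(1) = 1.
Complete factorization: g(θ) = (θ^2 + θ + 1)^2·(θ^3 + θ + 1).
Factor degrees with multiplicity: 2 + 2 + 3 = 7.

2, 2, 3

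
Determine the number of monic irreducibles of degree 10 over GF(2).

99

The number of monic irreducibles of degree 10 over GF(2) is (1/10)·Σ_{d∣10} μ(10/d) 2^d.
Divisors of 10: 1, 2, 5, 10; μ(10/d) for each: 1, -1, -1, 1.
Σ = 2^1 − 2^2 − 2^5 + 2^10 = 990.
N = 990/10 = 99.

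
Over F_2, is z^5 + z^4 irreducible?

Write g(z) = z^5 + z^4.
Check for roots in F_2: g(0) = 0 → root; g(1) = 0 → root.
g(0) = 0, so (z) divides g(z); g is reducible.

No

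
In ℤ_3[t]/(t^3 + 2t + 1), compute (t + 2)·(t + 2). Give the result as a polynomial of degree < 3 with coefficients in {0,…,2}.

t^2 + t + 1

Multiply in ℤ_3[t]: (t + 2)·(t + 2) = t^2 + t + 1.
Reduced: t^2 + t + 1.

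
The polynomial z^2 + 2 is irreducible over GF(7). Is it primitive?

No

Write f(z) = z^2 + 2.
|GF(7^2)^×| = 7^2 − 1 = 48. Prime factorization: 48 = 2^4·3.
f is primitive ⇔ z has order 48 in GF(7)[z]/(f), i.e. z^(48/q) ≠ 1 for each prime q | 48.
z^(24) mod f = 1
z^(16) mod f = 4.
Since z^(24) = 1, the order of z divides 24 < 48; not primitive.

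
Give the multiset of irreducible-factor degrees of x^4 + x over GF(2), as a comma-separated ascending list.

Write f(x) = x^4 + x.
Roots in GF(2): f(0) = 0 → root; f(1) = 0 → root.
Linear factors from roots: (x), (x + 1).
Complete factorization: f(x) = (x)·(x + 1)·(x^2 + x + 1).
Factor degrees with multiplicity: 1 + 1 + 2 = 4.

1, 1, 2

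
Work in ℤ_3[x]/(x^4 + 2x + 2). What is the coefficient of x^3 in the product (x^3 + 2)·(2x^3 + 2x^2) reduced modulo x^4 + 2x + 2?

Multiply in ℤ_3[x]: (x^3 + 2)·(2x^3 + 2x^2) = 2x^6 + 2x^5 + x^3 + x^2.
Reduce using x^4 ≡ x + 1 (mod x^4 + 2x + 2).
Reduced: 2x^2 + 2x.

0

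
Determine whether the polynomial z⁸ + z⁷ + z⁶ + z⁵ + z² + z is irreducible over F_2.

Write g(z) = z⁸ + z⁷ + z⁶ + z⁵ + z² + z.
Check for roots in F_2: g(0) = 0 → root; g(1) = 0 → root.
g(0) = 0, so (z) divides g(z); g is reducible.

No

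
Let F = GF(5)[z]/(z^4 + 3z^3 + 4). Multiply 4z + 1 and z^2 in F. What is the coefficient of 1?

0

Multiply in GF(5)[z]: (4z + 1)·(z^2) = 4z^3 + z^2.
Reduced: 4z^3 + z^2.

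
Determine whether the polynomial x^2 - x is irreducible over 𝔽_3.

Write m(x) = x^2 - x.
Check for roots in 𝔽_3: m(0) = 0 → root; m(1) = 0 → root; m(2) = 2.
m(0) = 0, so (x) divides m(x); m is reducible.

No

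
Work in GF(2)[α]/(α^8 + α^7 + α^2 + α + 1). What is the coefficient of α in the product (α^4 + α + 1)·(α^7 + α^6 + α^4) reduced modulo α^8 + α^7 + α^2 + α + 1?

0

Multiply in GF(2)[α]: (α^4 + α + 1)·(α^7 + α^6 + α^4) = α^11 + α^10 + α^6 + α^5 + α^4.
Reduce using α^8 ≡ α^7 + α^2 + α + 1 (mod α^8 + α^7 + α^2 + α + 1).
Reduced: α^6 + α^3.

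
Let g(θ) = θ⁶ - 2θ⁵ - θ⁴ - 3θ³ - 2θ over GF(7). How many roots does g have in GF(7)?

4

Evaluate at each of the 7 elements of GF(7):
g(0) = 0 → root; g(1) = 0 → root; g(2) = 5; g(3) = 5; g(4) = 3; g(5) = 0 → root; g(6) = 0 → root.
Roots: {0, 1, 5, 6}.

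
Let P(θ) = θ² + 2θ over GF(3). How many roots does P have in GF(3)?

Evaluate at each of the 3 elements of GF(3):
P(0) = 0 → root; P(1) = 0 → root; P(2) = 2.
Roots: {0, 1}.

2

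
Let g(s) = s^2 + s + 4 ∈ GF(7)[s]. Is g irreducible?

Check for roots in GF(7): g(0) = 4; g(1) = 6; g(2) = 3; g(3) = 2; g(4) = 3; g(5) = 6; g(6) = 4.
No roots. A degree-2 polynomial over a field with no linear factor is irreducible.

Yes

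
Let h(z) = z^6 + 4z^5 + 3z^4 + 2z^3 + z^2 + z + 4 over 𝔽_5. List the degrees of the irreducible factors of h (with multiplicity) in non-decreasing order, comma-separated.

Roots in 𝔽_5: h(0) = 4; h(1) = 1; h(2) = 1; h(3) = 4; h(4) = 2.
Complete factorization: h(z) = (z^6 + 4z^5 + 3z^4 + 2z^3 + z^2 + z + 4).
Factor degrees with multiplicity: 6 = 6.

6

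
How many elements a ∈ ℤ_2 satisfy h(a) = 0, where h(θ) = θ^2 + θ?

Evaluate at each of the 2 elements of ℤ_2:
h(0) = 0 → root; h(1) = 0 → root.
Roots: {0, 1}.

2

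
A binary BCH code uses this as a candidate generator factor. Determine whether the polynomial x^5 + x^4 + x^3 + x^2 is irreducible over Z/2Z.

Write P(x) = x^5 + x^4 + x^3 + x^2.
Check for roots in Z/2Z: P(0) = 0 → root; P(1) = 0 → root.
P(0) = 0, so (x) divides P(x); P is reducible.

No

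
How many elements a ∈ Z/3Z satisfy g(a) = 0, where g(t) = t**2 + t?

2

Evaluate at each of the 3 elements of Z/3Z:
g(0) = 0 → root; g(1) = 2; g(2) = 0 → root.
Roots: {0, 2}.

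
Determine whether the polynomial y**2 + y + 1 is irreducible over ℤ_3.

Write P(y) = y**2 + y + 1.
Check for roots in ℤ_3: P(0) = 1; P(1) = 0 → root; P(2) = 1.
P(1) = 0, so (y − 1) divides P(y); P is reducible.

No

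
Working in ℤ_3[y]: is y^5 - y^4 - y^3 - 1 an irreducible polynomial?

Yes

Write P(y) = y^5 - y^4 - y^3 - 1.
Check for roots in ℤ_3: P(0) = 2; P(1) = 1; P(2) = 1.
No roots, so no linear factors.
Monic irreducibles of degree 2 over GF(3): y^2 + 1, y^2 + y - 1, y^2 - y - 1.
None of them divide P (all give nonzero remainder).
No irreducible factor of degree ≤ 2 exists, so P is irreducible over GF(3).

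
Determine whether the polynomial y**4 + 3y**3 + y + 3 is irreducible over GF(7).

No

Write g(y) = y**4 + 3y**3 + y + 3.
Check for roots in GF(7): g(0) = 3; g(1) = 1; g(2) = 3; g(3) = 0 → root; g(4) = 0 → root; g(5) = 0 → root; g(6) = 0 → root.
g(3) = 0, so (y − 3) divides g(y); g is reducible.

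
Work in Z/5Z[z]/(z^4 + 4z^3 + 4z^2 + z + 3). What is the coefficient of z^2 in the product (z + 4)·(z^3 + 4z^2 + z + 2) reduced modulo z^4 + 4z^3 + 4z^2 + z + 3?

3

Multiply in Z/5Z[z]: (z + 4)·(z^3 + 4z^2 + z + 2) = z^4 + 3z^3 + 2z^2 + z + 3.
Reduce using z^4 ≡ z^3 + z^2 + 4z + 2 (mod z^4 + 4z^3 + 4z^2 + z + 3).
Reduced: 4z^3 + 3z^2.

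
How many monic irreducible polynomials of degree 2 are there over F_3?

The number of monic irreducibles of degree 2 over GF(3) is (1/2)·Σ_{d∣2} μ(2/d) 3^d.
Divisors of 2: 1, 2; μ(2/d) for each: -1, 1.
Σ = − 3^1 + 3^2 = 6.
N = 6/2 = 3.

3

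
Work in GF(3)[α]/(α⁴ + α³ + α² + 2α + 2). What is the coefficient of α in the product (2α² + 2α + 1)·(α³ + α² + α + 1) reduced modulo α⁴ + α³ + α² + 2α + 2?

1

Multiply in GF(3)[α]: (2α² + 2α + 1)·(α³ + α² + α + 1) = 2α⁵ + α⁴ + 2α³ + 2α² + 1.
Reduce using α⁴ ≡ 2α³ + 2α² + α + 1 (mod α⁴ + α³ + α² + 2α + 2).
Reduced: α³ + 2α² + α.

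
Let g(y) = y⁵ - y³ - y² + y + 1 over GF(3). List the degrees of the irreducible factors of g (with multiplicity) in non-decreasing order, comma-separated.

5

Roots in GF(3): g(0) = 1; g(1) = 1; g(2) = 2.
Complete factorization: g(y) = (y⁵ - y³ - y² + y + 1).
Factor degrees with multiplicity: 5 = 5.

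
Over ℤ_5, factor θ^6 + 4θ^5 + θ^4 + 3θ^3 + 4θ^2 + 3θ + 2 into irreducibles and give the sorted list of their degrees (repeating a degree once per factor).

1, 2, 3

Write g(θ) = θ^6 + 4θ^5 + θ^4 + 3θ^3 + 4θ^2 + 3θ + 2.
Roots in ℤ_5: g(0) = 2; g(1) = 3; g(2) = 1; g(3) = 0 → root; g(4) = 3.
Linear factors from roots: (θ + 2).
Complete factorization: g(θ) = (θ + 2)·(θ^2 + θ + 2)·(θ^3 + θ^2 + 4θ + 3).
Factor degrees with multiplicity: 1 + 2 + 3 = 6.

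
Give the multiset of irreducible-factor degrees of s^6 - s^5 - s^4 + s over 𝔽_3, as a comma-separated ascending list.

Write f(s) = s^6 - s^5 - s^4 + s.
Roots in 𝔽_3: f(0) = 0 → root; f(1) = 0 → root; f(2) = 0 → root.
Linear factors from roots: (s), (s - 1), (s + 1).
Complete factorization: f(s) = (s)·(s - 1)·(s + 1)^2·(s^2 + s - 1).
Factor degrees with multiplicity: 1 + 1 + 1 + 1 + 2 = 6.

1, 1, 1, 1, 2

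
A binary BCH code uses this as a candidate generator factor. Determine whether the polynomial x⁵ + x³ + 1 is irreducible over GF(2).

Yes

Write m(x) = x⁵ + x³ + 1.
Check for roots in GF(2): m(0) = 1; m(1) = 1.
No roots, so no linear factors.
Monic irreducibles of degree 2 over GF(2): x² + x + 1.
None of them divide m (all give nonzero remainder).
No irreducible factor of degree ≤ 2 exists, so m is irreducible over GF(2).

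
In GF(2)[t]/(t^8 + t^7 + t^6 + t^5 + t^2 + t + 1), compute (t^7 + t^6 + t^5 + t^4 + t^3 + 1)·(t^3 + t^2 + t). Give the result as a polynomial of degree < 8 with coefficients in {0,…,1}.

Multiply in GF(2)[t]: (t^7 + t^6 + t^5 + t^4 + t^3 + 1)·(t^3 + t^2 + t) = t^10 + t^8 + t^7 + t^6 + t^4 + t^3 + t^2 + t.
Reduce using t^8 ≡ t^7 + t^6 + t^5 + t^2 + t + 1 (mod t^8 + t^7 + t^6 + t^5 + t^2 + t + 1).
Reduced: t^6 + t^5 + t^3 + t + 1.

t^6 + t^5 + t^3 + t + 1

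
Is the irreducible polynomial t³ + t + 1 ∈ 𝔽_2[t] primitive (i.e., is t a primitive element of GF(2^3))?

Write f(t) = t³ + t + 1.
|GF(2^3)^×| = 2^3 − 1 = 7. Prime factorization: 7 = 7.
f is primitive ⇔ t has order 7 in GF(2)[t]/(f), i.e. t^(7/q) ≠ 1 for each prime q | 7.
t^(1) mod f = t.
None equal 1, so t has full order 7; f is primitive.

Yes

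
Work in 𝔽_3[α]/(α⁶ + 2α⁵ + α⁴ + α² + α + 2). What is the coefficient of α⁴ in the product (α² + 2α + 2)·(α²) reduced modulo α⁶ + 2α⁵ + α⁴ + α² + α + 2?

Multiply in 𝔽_3[α]: (α² + 2α + 2)·(α²) = α⁴ + 2α³ + 2α².
Reduced: α⁴ + 2α³ + 2α².

1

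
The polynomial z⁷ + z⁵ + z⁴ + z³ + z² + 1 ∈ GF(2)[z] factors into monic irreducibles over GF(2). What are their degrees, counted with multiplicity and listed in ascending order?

Write h(z) = z⁷ + z⁵ + z⁴ + z³ + z² + 1.
Roots in GF(2): h(0) = 1; h(1) = 0 → root.
Linear factors from roots: (z + 1).
Complete factorization: h(z) = (z + 1)·(z² + z + 1)^3.
Factor degrees with multiplicity: 1 + 2 + 2 + 2 = 7.

1, 2, 2, 2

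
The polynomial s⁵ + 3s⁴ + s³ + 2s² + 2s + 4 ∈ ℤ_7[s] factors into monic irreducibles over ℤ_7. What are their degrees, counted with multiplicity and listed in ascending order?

Write g(s) = s⁵ + 3s⁴ + s³ + 2s² + 2s + 4.
Complete factorization: g(s) = (s⁵ + 3s⁴ + s³ + 2s² + 2s + 4).
Factor degrees with multiplicity: 5 = 5.

5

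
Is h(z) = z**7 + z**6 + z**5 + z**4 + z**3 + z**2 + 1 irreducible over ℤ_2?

Check for roots in ℤ_2: h(0) = 1; h(1) = 1.
No roots, so no linear factors.
Monic irreducibles of degree 2 over GF(2): z**2 + z + 1.
None of them divide h (all give nonzero remainder).
Monic irreducibles of degree 3 over GF(2): z**3 + z + 1, z**3 + z**2 + 1.
None of them divide h (all give nonzero remainder).
No irreducible factor of degree ≤ 3 exists, so h is irreducible over GF(2).

Yes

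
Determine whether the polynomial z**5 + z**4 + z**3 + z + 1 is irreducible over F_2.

Write m(z) = z**5 + z**4 + z**3 + z + 1.
Check for roots in F_2: m(0) = 1; m(1) = 1.
No roots, so no linear factors.
Monic irreducibles of degree 2 over GF(2): z**2 + z + 1.
None of them divide m (all give nonzero remainder).
No irreducible factor of degree ≤ 2 exists, so m is irreducible over GF(2).

Yes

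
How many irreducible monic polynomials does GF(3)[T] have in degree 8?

810

Gauss's count: N_{3}(8) = (1/8) Σ_{d|8} μ(8/d)·3^d.
Divisors of 8: 1, 2, 4, 8; μ(8/d) for each: 0, 0, -1, 1.
Σ = − 3^4 + 3^8 = 6480.
N = 6480/8 = 810.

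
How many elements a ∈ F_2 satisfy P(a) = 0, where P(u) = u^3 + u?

2

Evaluate at each of the 2 elements of F_2:
P(0) = 0 → root; P(1) = 0 → root.
Roots: {0, 1}.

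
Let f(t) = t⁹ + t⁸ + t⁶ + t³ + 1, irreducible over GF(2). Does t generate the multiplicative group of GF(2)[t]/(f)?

|GF(2^9)^×| = 2^9 − 1 = 511. Prime factorization: 511 = 7·73.
f is primitive ⇔ t has order 511 in GF(2)[t]/(f), i.e. t^(511/q) ≠ 1 for each prime q | 511.
t^(73) mod f = 1
t^(7) mod f = t⁷.
Since t^(73) = 1, the order of t divides 73 < 511; not primitive.

No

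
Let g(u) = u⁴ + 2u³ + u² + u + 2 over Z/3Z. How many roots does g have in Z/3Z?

0

Evaluate at each of the 3 elements of Z/3Z:
g(0) = 2; g(1) = 1; g(2) = 1.
No element is a root.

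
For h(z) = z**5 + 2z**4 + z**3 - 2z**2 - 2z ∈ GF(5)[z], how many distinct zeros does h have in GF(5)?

4

Evaluate at each of the 5 elements of GF(5):
h(0) = 0 → root; h(1) = 0 → root; h(2) = 0 → root; h(3) = 3; h(4) = 0 → root.
Roots: {0, 1, 2, 4}.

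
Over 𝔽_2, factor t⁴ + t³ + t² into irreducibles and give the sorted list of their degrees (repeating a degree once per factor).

Write g(t) = t⁴ + t³ + t².
Roots in 𝔽_2: g(0) = 0 → root; g(1) = 1.
Linear factors from roots: (t).
Complete factorization: g(t) = (t)^2·(t² + t + 1).
Factor degrees with multiplicity: 1 + 1 + 2 = 4.

1, 1, 2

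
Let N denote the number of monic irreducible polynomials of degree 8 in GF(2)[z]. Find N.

x^(2^8) − x is the product of all monic irreducibles of degree dividing 8; Möbius inversion gives N = (1/8) Σ μ(8/d)·2^d.
Divisors of 8: 1, 2, 4, 8; μ(8/d) for each: 0, 0, -1, 1.
Σ = − 2^4 + 2^8 = 240.
N = 240/8 = 30.

30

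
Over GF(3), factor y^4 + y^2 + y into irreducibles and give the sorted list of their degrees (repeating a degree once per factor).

1, 1, 2

Write h(y) = y^4 + y^2 + y.
Roots in GF(3): h(0) = 0 → root; h(1) = 0 → root; h(2) = 1.
Linear factors from roots: (y), (y - 1).
Complete factorization: h(y) = (y)·(y - 1)·(y^2 + y - 1).
Factor degrees with multiplicity: 1 + 1 + 2 = 4.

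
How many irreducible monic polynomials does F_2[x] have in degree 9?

56

By the necklace-counting formula, N_2(9) = (1/9) Σ_{d|9} μ(9/d)·2^d.
Divisors of 9: 1, 3, 9; μ(9/d) for each: 0, -1, 1.
Σ = − 2^3 + 2^9 = 504.
N = 504/9 = 56.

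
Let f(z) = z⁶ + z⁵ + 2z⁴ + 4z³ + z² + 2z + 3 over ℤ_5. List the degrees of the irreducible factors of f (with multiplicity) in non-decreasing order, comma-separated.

Roots in ℤ_5: f(0) = 3; f(1) = 4; f(2) = 1; f(3) = 0 → root; f(4) = 0 → root.
Linear factors from roots: (z + 2), (z + 1).
Complete factorization: f(z) = (z + 1)·(z + 2)^3·(z² + 4z + 1).
Factor degrees with multiplicity: 1 + 1 + 1 + 1 + 2 = 6.

1, 1, 1, 1, 2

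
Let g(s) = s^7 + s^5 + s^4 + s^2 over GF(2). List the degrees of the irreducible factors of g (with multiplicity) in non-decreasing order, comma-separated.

Roots in GF(2): g(0) = 0 → root; g(1) = 0 → root.
Linear factors from roots: (s), (s + 1).
Complete factorization: g(s) = (s)^2·(s + 1)^3·(s^2 + s + 1).
Factor degrees with multiplicity: 1 + 1 + 1 + 1 + 1 + 2 = 7.

1, 1, 1, 1, 1, 2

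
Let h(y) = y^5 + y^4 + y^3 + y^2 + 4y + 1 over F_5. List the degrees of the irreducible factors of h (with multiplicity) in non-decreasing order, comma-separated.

2, 3

Roots in F_5: h(0) = 1; h(1) = 4; h(2) = 4; h(3) = 3; h(4) = 2.
Complete factorization: h(y) = (y^2 + 4y + 2)·(y^3 + 2y^2 + y + 3).
Factor degrees with multiplicity: 2 + 3 = 5.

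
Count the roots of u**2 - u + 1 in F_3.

1

Write P(u) = u**2 - u + 1.
Evaluate at each of the 3 elements of F_3:
P(0) = 1; P(1) = 1; P(2) = 0 → root.
Roots: {2}.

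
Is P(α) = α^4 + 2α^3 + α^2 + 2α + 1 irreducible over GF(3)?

Yes

Check for roots in GF(3): P(0) = 1; P(1) = 1; P(2) = 2.
No roots, so no linear factors.
Monic irreducibles of degree 2 over GF(3): α^2 + 1, α^2 + α + 2, α^2 + 2α + 2.
None of them divide P (all give nonzero remainder).
No irreducible factor of degree ≤ 2 exists, so P is irreducible over GF(3).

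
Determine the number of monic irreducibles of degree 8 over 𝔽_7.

720300

The number of monic irreducibles of degree 8 over GF(7) is (1/8)·Σ_{d∣8} μ(8/d) 7^d.
Divisors of 8: 1, 2, 4, 8; μ(8/d) for each: 0, 0, -1, 1.
Σ = − 7^4 + 7^8 = 5762400.
N = 5762400/8 = 720300.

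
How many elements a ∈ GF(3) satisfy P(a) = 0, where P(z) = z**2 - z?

2

Evaluate at each of the 3 elements of GF(3):
P(0) = 0 → root; P(1) = 0 → root; P(2) = 2.
Roots: {0, 1}.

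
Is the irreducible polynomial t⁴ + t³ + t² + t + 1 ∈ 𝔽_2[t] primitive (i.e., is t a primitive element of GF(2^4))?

Write f(t) = t⁴ + t³ + t² + t + 1.
|GF(2^4)^×| = 2^4 − 1 = 15. Prime factorization: 15 = 3·5.
f is primitive ⇔ t has order 15 in GF(2)[t]/(f), i.e. t^(15/q) ≠ 1 for each prime q | 15.
t^(5) mod f = 1
t^(3) mod f = t³.
Since t^(5) = 1, the order of t divides 5 < 15; not primitive.

No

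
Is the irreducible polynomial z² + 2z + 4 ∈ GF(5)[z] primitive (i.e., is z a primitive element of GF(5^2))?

No

Write f(z) = z² + 2z + 4.
|GF(5^2)^×| = 5^2 − 1 = 24. Prime factorization: 24 = 2^3·3.
f is primitive ⇔ z has order 24 in GF(5)[z]/(f), i.e. z^(24/q) ≠ 1 for each prime q | 24.
z^(12) mod f = 1
z^(8) mod f = 2z + 4.
Since z^(12) = 1, the order of z divides 12 < 24; not primitive.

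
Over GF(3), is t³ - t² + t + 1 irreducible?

Write h(t) = t³ - t² + t + 1.
Check for roots in GF(3): h(0) = 1; h(1) = 2; h(2) = 1.
No roots. A degree-3 polynomial over a field with no linear factor is irreducible.

Yes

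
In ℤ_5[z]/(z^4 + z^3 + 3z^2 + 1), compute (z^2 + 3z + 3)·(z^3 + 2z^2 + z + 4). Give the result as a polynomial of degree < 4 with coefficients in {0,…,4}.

Multiply in ℤ_5[z]: (z^2 + 3z + 3)·(z^3 + 2z^2 + z + 4) = z^5 + 3z^2 + 2.
Reduce using z^4 ≡ 4z^3 + 2z^2 + 4 (mod z^4 + z^3 + 3z^2 + 1).
Reduced: 3z^3 + z^2 + 4z + 3.

3z^3 + z^2 + 4z + 3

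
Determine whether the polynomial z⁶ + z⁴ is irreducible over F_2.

No

Write P(z) = z⁶ + z⁴.
Check for roots in F_2: P(0) = 0 → root; P(1) = 0 → root.
P(0) = 0, so (z) divides P(z); P is reducible.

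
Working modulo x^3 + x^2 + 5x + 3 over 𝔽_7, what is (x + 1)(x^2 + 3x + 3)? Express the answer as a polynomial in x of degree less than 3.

3x^2 + x

Multiply in 𝔽_7[x]: (x + 1)·(x^2 + 3x + 3) = x^3 + 4x^2 + 6x + 3.
Reduce using x^3 ≡ 6x^2 + 2x + 4 (mod x^3 + x^2 + 5x + 3).
Reduced: 3x^2 + x.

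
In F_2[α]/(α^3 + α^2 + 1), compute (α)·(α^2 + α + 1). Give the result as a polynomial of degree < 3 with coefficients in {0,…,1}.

α + 1

Multiply in F_2[α]: (α)·(α^2 + α + 1) = α^3 + α^2 + α.
Reduce using α^3 ≡ α^2 + 1 (mod α^3 + α^2 + 1).
Reduced: α + 1.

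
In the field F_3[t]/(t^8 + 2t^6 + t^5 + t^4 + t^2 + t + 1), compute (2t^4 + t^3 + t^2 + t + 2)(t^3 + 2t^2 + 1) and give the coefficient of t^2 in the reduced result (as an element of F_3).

Multiply in F_3[t]: (2t^4 + t^3 + t^2 + t + 2)·(t^3 + 2t^2 + 1) = 2t^7 + 2t^6 + 2t^4 + 2t^3 + 2t^2 + t + 2.
Reduced: 2t^7 + 2t^6 + 2t^4 + 2t^3 + 2t^2 + t + 2.

2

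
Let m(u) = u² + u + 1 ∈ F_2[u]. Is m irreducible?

Check for roots in F_2: m(0) = 1; m(1) = 1.
No roots. A degree-2 polynomial over a field with no linear factor is irreducible.

Yes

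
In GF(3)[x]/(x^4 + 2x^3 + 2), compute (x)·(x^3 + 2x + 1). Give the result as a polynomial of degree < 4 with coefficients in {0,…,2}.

Multiply in GF(3)[x]: (x)·(x^3 + 2x + 1) = x^4 + 2x^2 + x.
Reduce using x^4 ≡ x^3 + 1 (mod x^4 + 2x^3 + 2).
Reduced: x^3 + 2x^2 + x + 1.

x^3 + 2x^2 + x + 1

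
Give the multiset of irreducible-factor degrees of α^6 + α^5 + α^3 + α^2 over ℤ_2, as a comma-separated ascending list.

1, 1, 1, 1, 2

Write g(α) = α^6 + α^5 + α^3 + α^2.
Roots in ℤ_2: g(0) = 0 → root; g(1) = 0 → root.
Linear factors from roots: (α), (α + 1).
Complete factorization: g(α) = (α)^2·(α + 1)^2·(α^2 + α + 1).
Factor degrees with multiplicity: 1 + 1 + 1 + 1 + 2 = 6.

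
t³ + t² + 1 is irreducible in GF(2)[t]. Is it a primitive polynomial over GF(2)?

Write f(t) = t³ + t² + 1.
|GF(2^3)^×| = 2^3 − 1 = 7. Prime factorization: 7 = 7.
f is primitive ⇔ t has order 7 in GF(2)[t]/(f), i.e. t^(7/q) ≠ 1 for each prime q | 7.
t^(1) mod f = t.
None equal 1, so t has full order 7; f is primitive.

Yes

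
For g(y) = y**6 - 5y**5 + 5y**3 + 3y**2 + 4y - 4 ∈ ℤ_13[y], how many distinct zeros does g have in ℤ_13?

1

Evaluate at each of the 13 elements of ℤ_13:
g(0) = 9; g(1) = 4; g(2) = 12; g(3) = 9; g(4) = 6; g(5) = 1; g(6) = 1; g(7) = 10; g(8) = 9; g(9) = 6; g(10) = 0 → root; g(11) = 2; g(12) = 9.
Roots: {10}.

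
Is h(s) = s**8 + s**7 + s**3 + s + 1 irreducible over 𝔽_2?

Check for roots in 𝔽_2: h(0) = 1; h(1) = 1.
No roots, so no linear factors.
Monic irreducibles of degree 2 over GF(2): s**2 + s + 1.
None of them divide h (all give nonzero remainder).
Monic irreducibles of degree 3 over GF(2): s**3 + s + 1, s**3 + s**2 + 1.
None of them divide h (all give nonzero remainder).
Monic irreducibles of degree 4 over GF(2): s**4 + s + 1, s**4 + s**3 + 1, s**4 + s**3 + s**2 + s + 1.
None of them divide h (all give nonzero remainder).
No irreducible factor of degree ≤ 4 exists, so h is irreducible over GF(2).

Yes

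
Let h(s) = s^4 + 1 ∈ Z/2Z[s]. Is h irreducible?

No

Check for roots in Z/2Z: h(0) = 1; h(1) = 0 → root.
h(1) = 0, so (s − 1) divides h(s); h is reducible.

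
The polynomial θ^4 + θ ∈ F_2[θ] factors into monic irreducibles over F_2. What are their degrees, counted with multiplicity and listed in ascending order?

Write g(θ) = θ^4 + θ.
Roots in F_2: g(0) = 0 → root; g(1) = 0 → root.
Linear factors from roots: (θ), (θ + 1).
Complete factorization: g(θ) = (θ)·(θ + 1)·(θ^2 + θ + 1).
Factor degrees with multiplicity: 1 + 1 + 2 = 4.

1, 1, 2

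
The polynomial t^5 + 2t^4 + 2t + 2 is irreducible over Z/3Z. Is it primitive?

Write f(t) = t^5 + 2t^4 + 2t + 2.
|GF(3^5)^×| = 3^5 − 1 = 242. Prime factorization: 242 = 2·11^2.
f is primitive ⇔ t has order 242 in GF(3)[t]/(f), i.e. t^(242/q) ≠ 1 for each prime q | 242.
t^(121) mod f = 1
t^(22) mod f = 2t^3 + 2.
Since t^(121) = 1, the order of t divides 121 < 242; not primitive.

No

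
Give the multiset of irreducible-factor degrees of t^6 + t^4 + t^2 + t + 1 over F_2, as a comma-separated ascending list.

Write f(t) = t^6 + t^4 + t^2 + t + 1.
Roots in F_2: f(0) = 1; f(1) = 1.
Complete factorization: f(t) = (t^6 + t^4 + t^2 + t + 1).
Factor degrees with multiplicity: 6 = 6.

6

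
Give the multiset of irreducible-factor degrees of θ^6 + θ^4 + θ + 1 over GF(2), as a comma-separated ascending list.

Write h(θ) = θ^6 + θ^4 + θ + 1.
Roots in GF(2): h(0) = 1; h(1) = 0 → root.
Linear factors from roots: (θ + 1).
Complete factorization: h(θ) = (θ + 1)·(θ^2 + θ + 1)·(θ^3 + θ + 1).
Factor degrees with multiplicity: 1 + 2 + 3 = 6.

1, 2, 3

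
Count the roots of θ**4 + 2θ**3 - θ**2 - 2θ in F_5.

4

Write P(θ) = θ**4 + 2θ**3 - θ**2 - 2θ.
Evaluate at each of the 5 elements of F_5:
P(0) = 0 → root; P(1) = 0 → root; P(2) = 4; P(3) = 0 → root; P(4) = 0 → root.
Roots: {0, 1, 3, 4}.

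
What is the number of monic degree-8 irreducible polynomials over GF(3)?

x^(3^8) − x is the product of all monic irreducibles of degree dividing 8; Möbius inversion gives N = (1/8) Σ μ(8/d)·3^d.
Divisors of 8: 1, 2, 4, 8; μ(8/d) for each: 0, 0, -1, 1.
Σ = − 3^4 + 3^8 = 6480.
N = 6480/8 = 810.

810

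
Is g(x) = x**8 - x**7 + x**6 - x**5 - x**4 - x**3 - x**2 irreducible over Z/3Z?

No

Check for roots in Z/3Z: g(0) = 0 → root; g(1) = 0 → root; g(2) = 0 → root.
g(0) = 0, so (x) divides g(x); g is reducible.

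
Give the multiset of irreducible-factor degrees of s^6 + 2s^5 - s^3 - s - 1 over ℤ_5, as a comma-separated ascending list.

1, 1, 1, 3

Write f(s) = s^6 + 2s^5 - s^3 - s - 1.
Roots in ℤ_5: f(0) = 4; f(1) = 0 → root; f(2) = 2; f(3) = 4; f(4) = 0 → root.
Linear factors from roots: (s - 1), (s + 1).
Complete factorization: f(s) = (s - 1)·(s + 1)^2·(s^3 + s^2 + 1).
Factor degrees with multiplicity: 1 + 1 + 1 + 3 = 6.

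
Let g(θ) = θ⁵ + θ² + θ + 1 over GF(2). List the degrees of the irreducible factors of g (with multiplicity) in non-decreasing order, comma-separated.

Roots in GF(2): g(0) = 1; g(1) = 0 → root.
Linear factors from roots: (θ + 1).
Complete factorization: g(θ) = (θ + 1)^2·(θ³ + θ + 1).
Factor degrees with multiplicity: 1 + 1 + 3 = 5.

1, 1, 3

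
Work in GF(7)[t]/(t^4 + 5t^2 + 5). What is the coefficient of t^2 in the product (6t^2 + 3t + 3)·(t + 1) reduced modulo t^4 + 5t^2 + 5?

2

Multiply in GF(7)[t]: (6t^2 + 3t + 3)·(t + 1) = 6t^3 + 2t^2 + 6t + 3.
Reduced: 6t^3 + 2t^2 + 6t + 3.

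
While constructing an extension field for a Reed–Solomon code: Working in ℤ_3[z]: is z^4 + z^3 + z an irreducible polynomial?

Write f(z) = z^4 + z^3 + z.
Check for roots in ℤ_3: f(0) = 0 → root; f(1) = 0 → root; f(2) = 2.
f(0) = 0, so (z) divides f(z); f is reducible.

No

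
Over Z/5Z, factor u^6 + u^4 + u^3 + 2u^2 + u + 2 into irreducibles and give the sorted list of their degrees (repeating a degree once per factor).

Write g(u) = u^6 + u^4 + u^3 + 2u^2 + u + 2.
Roots in Z/5Z: g(0) = 2; g(1) = 3; g(2) = 0 → root; g(3) = 0 → root; g(4) = 4.
Linear factors from roots: (u - 2), (u + 2).
Complete factorization: g(u) = (u + 2)·(u - 2)^2·(u^3 + 2u^2 - u - 1).
Factor degrees with multiplicity: 1 + 1 + 1 + 3 = 6.

1, 1, 1, 3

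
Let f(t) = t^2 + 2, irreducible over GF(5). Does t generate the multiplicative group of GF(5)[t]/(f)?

No

|GF(5^2)^×| = 5^2 − 1 = 24. Prime factorization: 24 = 2^3·3.
f is primitive ⇔ t has order 24 in GF(5)[t]/(f), i.e. t^(24/q) ≠ 1 for each prime q | 24.
t^(12) mod f = 4.
t^(8) mod f = 1
Since t^(8) = 1, the order of t divides 8 < 24; not primitive.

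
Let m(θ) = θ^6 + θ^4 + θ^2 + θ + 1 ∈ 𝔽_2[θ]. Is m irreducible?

Check for roots in 𝔽_2: m(0) = 1; m(1) = 1.
No roots, so no linear factors.
Monic irreducibles of degree 2 over GF(2): θ^2 + θ + 1.
None of them divide m (all give nonzero remainder).
Monic irreducibles of degree 3 over GF(2): θ^3 + θ + 1, θ^3 + θ^2 + 1.
None of them divide m (all give nonzero remainder).
No irreducible factor of degree ≤ 3 exists, so m is irreducible over GF(2).

Yes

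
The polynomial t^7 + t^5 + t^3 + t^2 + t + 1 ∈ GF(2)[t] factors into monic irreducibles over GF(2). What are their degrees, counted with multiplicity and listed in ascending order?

Write g(t) = t^7 + t^5 + t^3 + t^2 + t + 1.
Roots in GF(2): g(0) = 1; g(1) = 0 → root.
Linear factors from roots: (t + 1).
Complete factorization: g(t) = (t + 1)^2·(t^2 + t + 1)·(t^3 + t^2 + 1).
Factor degrees with multiplicity: 1 + 1 + 2 + 3 = 7.

1, 1, 2, 3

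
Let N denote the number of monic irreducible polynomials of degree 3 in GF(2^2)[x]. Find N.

20

By the necklace-counting formula, N_4(3) = (1/3) Σ_{d|3} μ(3/d)·4^d.
Divisors of 3: 1, 3; μ(3/d) for each: -1, 1.
Σ = − 4^1 + 4^3 = 60.
N = 60/3 = 20.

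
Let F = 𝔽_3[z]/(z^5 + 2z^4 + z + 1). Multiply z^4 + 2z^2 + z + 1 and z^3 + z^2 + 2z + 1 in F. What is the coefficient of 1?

Multiply in 𝔽_3[z]: (z^4 + 2z^2 + z + 1)·(z^3 + z^2 + 2z + 1) = z^7 + z^6 + z^5 + z^4 + 2z^2 + 1.
Reduce using z^5 ≡ z^4 + 2z + 2 (mod z^5 + 2z^4 + z + 1).
Reduced: z^4 + 2z^3 + 2z^2 + z + 1.

1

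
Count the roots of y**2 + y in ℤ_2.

Write P(y) = y**2 + y.
Evaluate at each of the 2 elements of ℤ_2:
P(0) = 0 → root; P(1) = 0 → root.
Roots: {0, 1}.

2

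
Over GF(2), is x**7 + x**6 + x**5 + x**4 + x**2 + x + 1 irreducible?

Write g(x) = x**7 + x**6 + x**5 + x**4 + x**2 + x + 1.
Check for roots in GF(2): g(0) = 1; g(1) = 1.
No roots, so no linear factors.
Monic irreducibles of degree 2 over GF(2): x**2 + x + 1.
None of them divide g (all give nonzero remainder).
Monic irreducibles of degree 3 over GF(2): x**3 + x + 1, x**3 + x**2 + 1.
None of them divide g (all give nonzero remainder).
No irreducible factor of degree ≤ 3 exists, so g is irreducible over GF(2).

Yes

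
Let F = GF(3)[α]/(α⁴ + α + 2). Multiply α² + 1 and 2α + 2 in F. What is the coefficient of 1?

Multiply in GF(3)[α]: (α² + 1)·(2α + 2) = 2α³ + 2α² + 2α + 2.
Reduced: 2α³ + 2α² + 2α + 2.

2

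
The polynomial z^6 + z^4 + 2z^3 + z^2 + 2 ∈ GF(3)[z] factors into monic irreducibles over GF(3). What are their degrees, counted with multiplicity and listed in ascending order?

1, 1, 4

Write h(z) = z^6 + z^4 + 2z^3 + z^2 + 2.
Roots in GF(3): h(0) = 2; h(1) = 1; h(2) = 0 → root.
Linear factors from roots: (z + 1).
Complete factorization: h(z) = (z + 1)^2·(z^4 + z^3 + z^2 + 2z + 2).
Factor degrees with multiplicity: 1 + 1 + 4 = 6.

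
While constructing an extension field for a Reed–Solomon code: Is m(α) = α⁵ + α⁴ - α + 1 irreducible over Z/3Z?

Check for roots in Z/3Z: m(0) = 1; m(1) = 2; m(2) = 2.
No roots, so no linear factors.
Monic irreducibles of degree 2 over GF(3): α² + 1, α² + α - 1, α² - α - 1.
None of them divide m (all give nonzero remainder).
No irreducible factor of degree ≤ 2 exists, so m is irreducible over GF(3).

Yes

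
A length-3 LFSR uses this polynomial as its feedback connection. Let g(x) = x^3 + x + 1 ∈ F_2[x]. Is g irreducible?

Check for roots in F_2: g(0) = 1; g(1) = 1.
No roots. A degree-3 polynomial over a field with no linear factor is irreducible.

Yes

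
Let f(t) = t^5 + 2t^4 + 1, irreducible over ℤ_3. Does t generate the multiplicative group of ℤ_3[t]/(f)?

|GF(3^5)^×| = 3^5 − 1 = 242. Prime factorization: 242 = 2·11^2.
f is primitive ⇔ t has order 242 in GF(3)[t]/(f), i.e. t^(242/q) ≠ 1 for each prime q | 242.
t^(121) mod f = 2.
t^(22) mod f = 2t^2 + 2t + 1.
None equal 1, so t has full order 242; f is primitive.

Yes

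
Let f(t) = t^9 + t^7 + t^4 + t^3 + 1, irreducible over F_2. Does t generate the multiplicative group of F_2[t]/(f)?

|GF(2^9)^×| = 2^9 − 1 = 511. Prime factorization: 511 = 7·73.
f is primitive ⇔ t has order 511 in GF(2)[t]/(f), i.e. t^(511/q) ≠ 1 for each prime q | 511.
t^(73) mod f = 1
t^(7) mod f = t^7.
Since t^(73) = 1, the order of t divides 73 < 511; not primitive.

No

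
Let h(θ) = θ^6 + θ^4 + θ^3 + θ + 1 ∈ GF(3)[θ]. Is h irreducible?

Check for roots in GF(3): h(0) = 1; h(1) = 2; h(2) = 1.
No roots, so no linear factors.
Monic irreducibles of degree 2 over GF(3): θ^2 + 1, θ^2 + θ - 1, θ^2 - θ - 1.
None of them divide h (all give nonzero remainder).
Degree-3 irreducible divisors: test the 8 monic irreducibles of degree 3 over GF(3).
None of them divide h (all give nonzero remainder).
No irreducible factor of degree ≤ 3 exists, so h is irreducible over GF(3).

Yes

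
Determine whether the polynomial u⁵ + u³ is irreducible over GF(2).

Write f(u) = u⁵ + u³.
Check for roots in GF(2): f(0) = 0 → root; f(1) = 0 → root.
f(0) = 0, so (u) divides f(u); f is reducible.

No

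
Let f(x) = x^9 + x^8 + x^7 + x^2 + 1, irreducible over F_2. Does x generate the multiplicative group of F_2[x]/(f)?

Yes

|GF(2^9)^×| = 2^9 − 1 = 511. Prime factorization: 511 = 7·73.
f is primitive ⇔ x has order 511 in GF(2)[x]/(f), i.e. x^(511/q) ≠ 1 for each prime q | 511.
x^(73) mod f = x^7 + x^4 + x^3 + x^2 + x.
x^(7) mod f = x^7.
None equal 1, so x has full order 511; f is primitive.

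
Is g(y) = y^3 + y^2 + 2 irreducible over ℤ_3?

Check for roots in ℤ_3: g(0) = 2; g(1) = 1; g(2) = 2.
No roots. A degree-3 polynomial over a field with no linear factor is irreducible.

Yes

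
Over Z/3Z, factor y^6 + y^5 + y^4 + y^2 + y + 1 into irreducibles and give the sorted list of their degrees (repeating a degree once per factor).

1, 1, 2, 2

Write h(y) = y^6 + y^5 + y^4 + y^2 + y + 1.
Roots in Z/3Z: h(0) = 1; h(1) = 0 → root; h(2) = 2.
Linear factors from roots: (y - 1).
Complete factorization: h(y) = (y - 1)^2·(y^2 + y - 1)·(y^2 - y - 1).
Factor degrees with multiplicity: 1 + 1 + 2 + 2 = 6.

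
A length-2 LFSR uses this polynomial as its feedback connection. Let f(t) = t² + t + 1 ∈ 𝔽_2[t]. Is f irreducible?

Check for roots in 𝔽_2: f(0) = 1; f(1) = 1.
No roots. A degree-2 polynomial over a field with no linear factor is irreducible.

Yes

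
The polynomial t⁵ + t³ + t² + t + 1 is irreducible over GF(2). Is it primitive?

Yes

Write f(t) = t⁵ + t³ + t² + t + 1.
|GF(2^5)^×| = 2^5 − 1 = 31. Prime factorization: 31 = 31.
f is primitive ⇔ t has order 31 in GF(2)[t]/(f), i.e. t^(31/q) ≠ 1 for each prime q | 31.
t^(1) mod f = t.
None equal 1, so t has full order 31; f is primitive.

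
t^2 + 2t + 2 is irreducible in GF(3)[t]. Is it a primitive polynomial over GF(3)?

Yes

Write f(t) = t^2 + 2t + 2.
|GF(3^2)^×| = 3^2 − 1 = 8. Prime factorization: 8 = 2^3.
f is primitive ⇔ t has order 8 in GF(3)[t]/(f), i.e. t^(8/q) ≠ 1 for each prime q | 8.
t^(4) mod f = 2.
None equal 1, so t has full order 8; f is primitive.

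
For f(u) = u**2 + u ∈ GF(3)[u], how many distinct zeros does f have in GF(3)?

2

Evaluate at each of the 3 elements of GF(3):
f(0) = 0 → root; f(1) = 2; f(2) = 0 → root.
Roots: {0, 2}.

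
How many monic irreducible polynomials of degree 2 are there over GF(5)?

10

The number of monic irreducibles of degree 2 over GF(5) is (1/2)·Σ_{d∣2} μ(2/d) 5^d.
Divisors of 2: 1, 2; μ(2/d) for each: -1, 1.
Σ = − 5^1 + 5^2 = 20.
N = 20/2 = 10.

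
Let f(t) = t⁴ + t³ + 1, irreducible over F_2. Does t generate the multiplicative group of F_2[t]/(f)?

|GF(2^4)^×| = 2^4 − 1 = 15. Prime factorization: 15 = 3·5.
f is primitive ⇔ t has order 15 in GF(2)[t]/(f), i.e. t^(15/q) ≠ 1 for each prime q | 15.
t^(5) mod f = t³ + t + 1.
t^(3) mod f = t³.
None equal 1, so t has full order 15; f is primitive.

Yes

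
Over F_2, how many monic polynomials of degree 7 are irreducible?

18

By the necklace-counting formula, N_2(7) = (1/7) Σ_{d|7} μ(7/d)·2^d.
Divisors of 7: 1, 7; μ(7/d) for each: -1, 1.
Σ = − 2^1 + 2^7 = 126.
N = 126/7 = 18.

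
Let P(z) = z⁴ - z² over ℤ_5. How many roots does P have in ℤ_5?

3

Evaluate at each of the 5 elements of ℤ_5:
P(0) = 0 → root; P(1) = 0 → root; P(2) = 2; P(3) = 2; P(4) = 0 → root.
Roots: {0, 1, 4}.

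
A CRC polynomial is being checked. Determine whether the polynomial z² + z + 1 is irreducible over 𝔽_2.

Yes

Write h(z) = z² + z + 1.
Check for roots in 𝔽_2: h(0) = 1; h(1) = 1.
No roots. A degree-2 polynomial over a field with no linear factor is irreducible.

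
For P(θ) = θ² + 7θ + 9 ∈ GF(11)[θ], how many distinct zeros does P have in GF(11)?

0

Evaluate at each of the 11 elements of GF(11):
P(0) = 9; P(1) = 6; P(2) = 5; P(3) = 6; P(4) = 9; P(5) = 3; P(6) = 10; P(7) = 8; P(8) = 8; P(9) = 10; P(10) = 3.
No element is a root.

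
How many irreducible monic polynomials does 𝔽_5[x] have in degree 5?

The number of monic irreducibles of degree 5 over GF(5) is (1/5)·Σ_{d∣5} μ(5/d) 5^d.
Divisors of 5: 1, 5; μ(5/d) for each: -1, 1.
Σ = − 5^1 + 5^5 = 3120.
N = 3120/5 = 624.

624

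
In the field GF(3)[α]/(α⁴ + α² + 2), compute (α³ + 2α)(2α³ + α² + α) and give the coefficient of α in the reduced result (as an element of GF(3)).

Multiply in GF(3)[α]: (α³ + 2α)·(2α³ + α² + α) = 2α⁶ + α⁵ + 2α⁴ + 2α³ + 2α².
Reduce using α⁴ ≡ 2α² + 1 (mod α⁴ + α² + 2).
Reduced: α³ + α² + α.

1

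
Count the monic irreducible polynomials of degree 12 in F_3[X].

44220

Gauss's count: N_{3}(12) = (1/12) Σ_{d|12} μ(12/d)·3^d.
Divisors of 12: 1, 2, 3, 4, 6, 12; μ(12/d) for each: 0, 1, 0, -1, -1, 1.
Σ = 3^2 − 3^4 − 3^6 + 3^12 = 530640.
N = 530640/12 = 44220.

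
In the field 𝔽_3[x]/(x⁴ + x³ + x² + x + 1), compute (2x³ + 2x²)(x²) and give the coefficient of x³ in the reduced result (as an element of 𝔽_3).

1

Multiply in 𝔽_3[x]: (2x³ + 2x²)·(x²) = 2x⁵ + 2x⁴.
Reduce using x⁴ ≡ 2x³ + 2x² + 2x + 2 (mod x⁴ + x³ + x² + x + 1).
Reduced: x³ + x² + x.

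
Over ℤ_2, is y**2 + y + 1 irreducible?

Write g(y) = y**2 + y + 1.
Check for roots in ℤ_2: g(0) = 1; g(1) = 1.
No roots. A degree-2 polynomial over a field with no linear factor is irreducible.

Yes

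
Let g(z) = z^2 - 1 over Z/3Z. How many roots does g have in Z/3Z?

2

Evaluate at each of the 3 elements of Z/3Z:
g(0) = 2; g(1) = 0 → root; g(2) = 0 → root.
Roots: {1, 2}.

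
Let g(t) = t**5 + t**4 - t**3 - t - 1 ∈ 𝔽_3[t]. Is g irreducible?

Yes

Check for roots in 𝔽_3: g(0) = 2; g(1) = 2; g(2) = 1.
No roots, so no linear factors.
Monic irreducibles of degree 2 over GF(3): t**2 + 1, t**2 + t - 1, t**2 - t - 1.
None of them divide g (all give nonzero remainder).
No irreducible factor of degree ≤ 2 exists, so g is irreducible over GF(3).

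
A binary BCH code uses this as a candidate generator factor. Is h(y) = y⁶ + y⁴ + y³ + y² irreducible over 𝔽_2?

Check for roots in 𝔽_2: h(0) = 0 → root; h(1) = 0 → root.
h(0) = 0, so (y) divides h(y); h is reducible.

No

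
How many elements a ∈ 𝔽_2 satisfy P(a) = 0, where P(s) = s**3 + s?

Evaluate at each of the 2 elements of 𝔽_2:
P(0) = 0 → root; P(1) = 0 → root.
Roots: {0, 1}.

2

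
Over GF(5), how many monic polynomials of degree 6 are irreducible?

x^(5^6) − x is the product of all monic irreducibles of degree dividing 6; Möbius inversion gives N = (1/6) Σ μ(6/d)·5^d.
Divisors of 6: 1, 2, 3, 6; μ(6/d) for each: 1, -1, -1, 1.
Σ = 5^1 − 5^2 − 5^3 + 5^6 = 15480.
N = 15480/6 = 2580.

2580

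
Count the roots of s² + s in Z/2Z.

Write f(s) = s² + s.
Evaluate at each of the 2 elements of Z/2Z:
f(0) = 0 → root; f(1) = 0 → root.
Roots: {0, 1}.

2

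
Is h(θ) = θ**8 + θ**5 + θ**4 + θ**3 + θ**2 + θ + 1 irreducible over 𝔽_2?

Check for roots in 𝔽_2: h(0) = 1; h(1) = 1.
No roots, so no linear factors.
Monic irreducibles of degree 2 over GF(2): θ**2 + θ + 1.
None of them divide h (all give nonzero remainder).
Monic irreducibles of degree 3 over GF(2): θ**3 + θ + 1, θ**3 + θ**2 + 1.
None of them divide h (all give nonzero remainder).
Monic irreducibles of degree 4 over GF(2): θ**4 + θ + 1, θ**4 + θ**3 + 1, θ**4 + θ**3 + θ**2 + θ + 1.
None of them divide h (all give nonzero remainder).
No irreducible factor of degree ≤ 4 exists, so h is irreducible over GF(2).

Yes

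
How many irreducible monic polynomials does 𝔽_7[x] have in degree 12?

1153430600

The number of monic irreducibles of degree 12 over GF(7) is (1/12)·Σ_{d∣12} μ(12/d) 7^d.
Divisors of 12: 1, 2, 3, 4, 6, 12; μ(12/d) for each: 0, 1, 0, -1, -1, 1.
Σ = 7^2 − 7^4 − 7^6 + 7^12 = 13841167200.
N = 13841167200/12 = 1153430600.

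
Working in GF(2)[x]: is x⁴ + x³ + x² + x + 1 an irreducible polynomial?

Yes

Write P(x) = x⁴ + x³ + x² + x + 1.
Check for roots in GF(2): P(0) = 1; P(1) = 1.
No roots, so no linear factors.
Monic irreducibles of degree 2 over GF(2): x² + x + 1.
None of them divide P (all give nonzero remainder).
No irreducible factor of degree ≤ 2 exists, so P is irreducible over GF(2).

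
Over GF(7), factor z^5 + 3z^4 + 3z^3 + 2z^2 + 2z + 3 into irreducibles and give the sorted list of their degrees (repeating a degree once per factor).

1, 1, 3

Write f(z) = z^5 + 3z^4 + 3z^3 + 2z^2 + 2z + 3.
Linear factors from roots: (z - 1), (z - 2).
Complete factorization: f(z) = (z - 2)·(z - 1)·(z^3 - z^2 - 2z - 2).
Factor degrees with multiplicity: 1 + 1 + 3 = 5.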